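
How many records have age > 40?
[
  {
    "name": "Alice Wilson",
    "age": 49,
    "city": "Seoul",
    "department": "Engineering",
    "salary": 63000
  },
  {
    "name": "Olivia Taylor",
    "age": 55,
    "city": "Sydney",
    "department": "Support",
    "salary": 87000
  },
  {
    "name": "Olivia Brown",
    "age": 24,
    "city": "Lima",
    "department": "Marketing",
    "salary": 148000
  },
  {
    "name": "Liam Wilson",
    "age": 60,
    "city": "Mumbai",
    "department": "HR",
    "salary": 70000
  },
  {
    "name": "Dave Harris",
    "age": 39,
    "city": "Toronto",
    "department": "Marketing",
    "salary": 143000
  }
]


Data: 5 records
Condition: age > 40

Checking each record:
  Alice Wilson: 49 MATCH
  Olivia Taylor: 55 MATCH
  Olivia Brown: 24
  Liam Wilson: 60 MATCH
  Dave Harris: 39

Count: 3

3


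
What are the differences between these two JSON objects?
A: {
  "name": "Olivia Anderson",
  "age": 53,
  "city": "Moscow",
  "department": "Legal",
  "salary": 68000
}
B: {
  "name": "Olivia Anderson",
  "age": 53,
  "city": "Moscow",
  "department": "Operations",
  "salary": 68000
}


Comparing each field (in key order):
  name: same
  age: same
  city: same
  department: DIFFERENT
  salary: same
Differences:
  department: Legal -> Operations

1 field(s) changed

1 change: department


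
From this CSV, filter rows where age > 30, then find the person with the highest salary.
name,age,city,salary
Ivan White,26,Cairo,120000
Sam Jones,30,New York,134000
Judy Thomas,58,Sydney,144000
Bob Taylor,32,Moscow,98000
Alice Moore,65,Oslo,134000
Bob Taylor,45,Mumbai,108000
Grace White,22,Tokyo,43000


Filter: age > 30
Sort by: salary (descending)

Filtered records (4):
  Judy Thomas, age 58, salary $144000
  Alice Moore, age 65, salary $134000
  Bob Taylor, age 45, salary $108000
  Bob Taylor, age 32, salary $98000

Highest salary: Judy Thomas ($144000)

Judy Thomas


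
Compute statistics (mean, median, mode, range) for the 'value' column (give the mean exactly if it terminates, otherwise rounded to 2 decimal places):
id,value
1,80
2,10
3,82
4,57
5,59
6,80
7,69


Data: [80, 10, 82, 57, 59, 80, 69]
Count: 7
Sum: 437
Mean: 437/7 ≈ 62.43 (rounded to 2 decimal places)
Sorted: [10, 57, 59, 69, 80, 80, 82]
Median: 69.0
Mode: 80 (2 times)
Range: 82 - 10 = 72
Min: 10, Max: 82

mean≈62.43, median=69.0, mode=80, range=72


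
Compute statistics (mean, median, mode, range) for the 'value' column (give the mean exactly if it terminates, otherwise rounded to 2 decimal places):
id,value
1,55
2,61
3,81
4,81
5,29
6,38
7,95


Data: [55, 61, 81, 81, 29, 38, 95]
Count: 7
Sum: 440
Mean: 440/7 ≈ 62.86 (rounded to 2 decimal places)
Sorted: [29, 38, 55, 61, 81, 81, 95]
Median: 61.0
Mode: 81 (2 times)
Range: 95 - 29 = 66
Min: 29, Max: 95

mean≈62.86, median=61.0, mode=81, range=66


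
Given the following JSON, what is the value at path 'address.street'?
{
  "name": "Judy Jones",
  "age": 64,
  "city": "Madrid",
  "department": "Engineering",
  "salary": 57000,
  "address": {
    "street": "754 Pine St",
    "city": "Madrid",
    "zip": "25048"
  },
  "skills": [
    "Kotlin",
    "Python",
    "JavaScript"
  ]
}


Query: address.street
Path: address -> street
Value: 754 Pine St

754 Pine St


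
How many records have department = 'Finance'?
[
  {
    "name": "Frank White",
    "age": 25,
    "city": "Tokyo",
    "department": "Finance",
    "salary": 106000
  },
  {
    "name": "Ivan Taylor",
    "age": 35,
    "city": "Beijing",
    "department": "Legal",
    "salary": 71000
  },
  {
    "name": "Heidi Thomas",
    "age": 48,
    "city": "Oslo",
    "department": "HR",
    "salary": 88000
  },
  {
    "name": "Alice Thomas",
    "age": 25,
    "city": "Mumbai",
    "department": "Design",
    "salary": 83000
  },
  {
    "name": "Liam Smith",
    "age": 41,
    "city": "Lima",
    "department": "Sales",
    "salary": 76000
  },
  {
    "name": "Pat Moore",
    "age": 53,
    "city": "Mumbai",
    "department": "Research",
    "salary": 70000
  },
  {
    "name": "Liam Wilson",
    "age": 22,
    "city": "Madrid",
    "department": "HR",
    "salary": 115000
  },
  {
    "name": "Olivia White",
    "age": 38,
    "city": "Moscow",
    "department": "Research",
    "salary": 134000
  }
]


Data: 8 records
Condition: department = 'Finance'

Checking each record:
  Frank White: Finance MATCH
  Ivan Taylor: Legal
  Heidi Thomas: HR
  Alice Thomas: Design
  Liam Smith: Sales
  Pat Moore: Research
  Liam Wilson: HR
  Olivia White: Research

Count: 1

1


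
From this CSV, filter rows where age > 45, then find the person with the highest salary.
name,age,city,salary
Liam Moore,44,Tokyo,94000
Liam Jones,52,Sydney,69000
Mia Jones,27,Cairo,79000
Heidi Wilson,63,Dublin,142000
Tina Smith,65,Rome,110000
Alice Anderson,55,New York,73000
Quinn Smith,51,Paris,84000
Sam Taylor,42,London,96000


Filter: age > 45
Sort by: salary (descending)

Filtered records (5):
  Heidi Wilson, age 63, salary $142000
  Tina Smith, age 65, salary $110000
  Quinn Smith, age 51, salary $84000
  Alice Anderson, age 55, salary $73000
  Liam Jones, age 52, salary $69000

Highest salary: Heidi Wilson ($142000)

Heidi Wilson


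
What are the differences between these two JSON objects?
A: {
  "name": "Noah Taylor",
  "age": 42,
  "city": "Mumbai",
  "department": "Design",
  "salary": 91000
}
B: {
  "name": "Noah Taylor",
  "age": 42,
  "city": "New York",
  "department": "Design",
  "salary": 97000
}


Comparing each field (in key order):
  name: same
  age: same
  city: DIFFERENT
  department: same
  salary: DIFFERENT
Differences:
  city: Mumbai -> New York
  salary: 91000 -> 97000

2 field(s) changed

2 changes: city, salary


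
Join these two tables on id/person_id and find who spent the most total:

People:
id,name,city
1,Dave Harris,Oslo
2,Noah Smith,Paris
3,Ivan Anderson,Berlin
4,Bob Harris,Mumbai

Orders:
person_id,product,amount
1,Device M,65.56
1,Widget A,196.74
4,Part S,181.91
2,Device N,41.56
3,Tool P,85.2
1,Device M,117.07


Join on: people.id = orders.person_id

Joined rows:
  Dave Harris (Oslo) bought Device M for $65.56
  Dave Harris (Oslo) bought Widget A for $196.74
  Bob Harris (Mumbai) bought Part S for $181.91
  Noah Smith (Paris) bought Device N for $41.56
  Ivan Anderson (Berlin) bought Tool P for $85.2
  Dave Harris (Oslo) bought Device M for $117.07

Total per person:
  Dave Harris: $379.37
  Bob Harris: $181.91
  Ivan Anderson: $85.20
  Noah Smith: $41.56

Top spender: Dave Harris ($379.37)

Dave Harris ($379.37)


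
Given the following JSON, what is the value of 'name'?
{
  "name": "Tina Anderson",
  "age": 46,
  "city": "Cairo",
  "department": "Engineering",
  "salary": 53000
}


Looking up field 'name'
Value: Tina Anderson

Tina Anderson


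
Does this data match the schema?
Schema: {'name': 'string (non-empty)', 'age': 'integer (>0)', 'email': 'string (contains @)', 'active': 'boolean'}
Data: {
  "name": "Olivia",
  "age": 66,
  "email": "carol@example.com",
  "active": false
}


Validating each field against schema:
  name: OK (non-empty string)
  age: OK (positive integer)
  email: OK (string with @)
  active: OK (boolean)

Result: VALID

VALID


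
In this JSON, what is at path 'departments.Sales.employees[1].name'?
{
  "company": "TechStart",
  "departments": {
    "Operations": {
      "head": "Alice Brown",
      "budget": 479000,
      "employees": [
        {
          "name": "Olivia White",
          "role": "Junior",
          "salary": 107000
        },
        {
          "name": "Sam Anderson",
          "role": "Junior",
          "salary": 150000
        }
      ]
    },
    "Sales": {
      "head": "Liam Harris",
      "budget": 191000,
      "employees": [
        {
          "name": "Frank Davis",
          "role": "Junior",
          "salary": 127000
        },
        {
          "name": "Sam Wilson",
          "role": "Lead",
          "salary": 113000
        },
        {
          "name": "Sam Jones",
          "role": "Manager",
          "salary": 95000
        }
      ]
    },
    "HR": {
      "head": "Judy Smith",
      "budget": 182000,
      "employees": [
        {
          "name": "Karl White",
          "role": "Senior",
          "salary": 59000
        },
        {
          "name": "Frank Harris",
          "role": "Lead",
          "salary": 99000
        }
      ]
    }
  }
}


Path: departments.Sales.employees[1].name

Navigate:
  -> departments
  -> Sales
  -> employees[1].name = 'Sam Wilson'

Sam Wilson


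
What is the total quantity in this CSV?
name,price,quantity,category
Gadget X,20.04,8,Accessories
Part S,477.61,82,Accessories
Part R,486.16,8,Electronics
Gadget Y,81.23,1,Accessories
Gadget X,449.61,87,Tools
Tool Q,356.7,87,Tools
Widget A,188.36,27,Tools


Computing total quantity:
Values: [8, 82, 8, 1, 87, 87, 27]
Sum = 300

300


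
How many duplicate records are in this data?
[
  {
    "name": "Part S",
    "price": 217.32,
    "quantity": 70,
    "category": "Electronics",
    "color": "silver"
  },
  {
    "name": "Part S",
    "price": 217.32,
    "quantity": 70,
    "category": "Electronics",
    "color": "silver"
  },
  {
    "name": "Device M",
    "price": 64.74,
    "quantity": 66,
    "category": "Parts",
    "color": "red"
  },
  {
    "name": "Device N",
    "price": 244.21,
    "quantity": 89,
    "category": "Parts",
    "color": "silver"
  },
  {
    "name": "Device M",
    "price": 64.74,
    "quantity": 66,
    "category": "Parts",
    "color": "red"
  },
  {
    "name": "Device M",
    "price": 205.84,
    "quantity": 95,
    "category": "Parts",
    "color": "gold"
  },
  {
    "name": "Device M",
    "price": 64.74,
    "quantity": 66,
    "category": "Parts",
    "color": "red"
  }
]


Checking 7 records for duplicates:

  Row 1: Part S ($217.32, qty 70)
  Row 2: Part S ($217.32, qty 70) <-- DUPLICATE
  Row 3: Device M ($64.74, qty 66)
  Row 4: Device N ($244.21, qty 89)
  Row 5: Device M ($64.74, qty 66) <-- DUPLICATE
  Row 6: Device M ($205.84, qty 95)
  Row 7: Device M ($64.74, qty 66) <-- DUPLICATE

Duplicates found: 3
Unique records: 4

3 duplicates, 4 unique


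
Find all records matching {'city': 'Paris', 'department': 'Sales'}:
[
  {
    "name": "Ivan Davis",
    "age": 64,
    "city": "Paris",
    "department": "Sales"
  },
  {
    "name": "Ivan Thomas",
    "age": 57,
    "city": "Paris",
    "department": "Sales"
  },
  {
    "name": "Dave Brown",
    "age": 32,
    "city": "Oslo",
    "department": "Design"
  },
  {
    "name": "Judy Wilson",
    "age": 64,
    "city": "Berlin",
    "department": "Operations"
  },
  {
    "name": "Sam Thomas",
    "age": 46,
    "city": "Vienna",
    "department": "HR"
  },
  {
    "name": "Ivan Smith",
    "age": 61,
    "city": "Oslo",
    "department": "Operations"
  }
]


Search criteria: {'city': 'Paris', 'department': 'Sales'}

Checking 6 records:
  Ivan Davis: {city: Paris, department: Sales} <-- MATCH
  Ivan Thomas: {city: Paris, department: Sales} <-- MATCH
  Dave Brown: {city: Oslo, department: Design}
  Judy Wilson: {city: Berlin, department: Operations}
  Sam Thomas: {city: Vienna, department: HR}
  Ivan Smith: {city: Oslo, department: Operations}

Matches: ["Ivan Davis", "Ivan Thomas"]

["Ivan Davis", "Ivan Thomas"]


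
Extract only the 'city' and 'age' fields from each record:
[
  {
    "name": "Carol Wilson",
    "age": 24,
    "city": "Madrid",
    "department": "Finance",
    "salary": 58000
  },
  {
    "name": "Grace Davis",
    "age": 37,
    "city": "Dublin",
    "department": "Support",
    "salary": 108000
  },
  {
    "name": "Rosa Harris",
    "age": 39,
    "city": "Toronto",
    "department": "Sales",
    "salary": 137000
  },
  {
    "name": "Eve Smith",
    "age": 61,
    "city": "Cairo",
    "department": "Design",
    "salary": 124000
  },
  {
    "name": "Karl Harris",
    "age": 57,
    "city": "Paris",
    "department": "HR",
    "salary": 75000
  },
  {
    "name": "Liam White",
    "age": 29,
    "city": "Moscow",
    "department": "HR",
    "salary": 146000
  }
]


Original: 6 records with fields: name, age, city, department, salary
Keep: ['city', 'age']
Drop: ['name', 'department', 'salary']
Result: 6 records, 2 fields each

[
  {
    "city": "Madrid",
    "age": 24
  },
  {
    "city": "Dublin",
    "age": 37
  },
  {
    "city": "Toronto",
    "age": 39
  },
  {
    "city": "Cairo",
    "age": 61
  },
  {
    "city": "Paris",
    "age": 57
  },
  {
    "city": "Moscow",
    "age": 29
  }
]


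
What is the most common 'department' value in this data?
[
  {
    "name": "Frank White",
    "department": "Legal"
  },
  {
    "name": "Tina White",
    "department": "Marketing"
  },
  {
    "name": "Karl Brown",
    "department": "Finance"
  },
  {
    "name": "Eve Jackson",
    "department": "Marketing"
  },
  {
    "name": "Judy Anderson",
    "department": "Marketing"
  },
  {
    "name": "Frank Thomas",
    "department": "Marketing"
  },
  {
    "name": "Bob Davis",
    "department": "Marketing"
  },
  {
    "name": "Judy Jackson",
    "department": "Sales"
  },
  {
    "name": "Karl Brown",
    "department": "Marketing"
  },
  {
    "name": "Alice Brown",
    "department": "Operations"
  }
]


Counting 'department' values across 10 records:

  Marketing: 6 ######
  Legal: 1 #
  Finance: 1 #
  Sales: 1 #
  Operations: 1 #

Most common: Marketing (6 times)

Marketing (6 times)


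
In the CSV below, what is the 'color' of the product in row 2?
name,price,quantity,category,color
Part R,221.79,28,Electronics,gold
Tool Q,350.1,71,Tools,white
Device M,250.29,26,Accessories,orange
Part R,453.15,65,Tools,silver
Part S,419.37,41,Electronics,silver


Query: Row 2 ('Tool Q'), column 'color'
Value: white

white


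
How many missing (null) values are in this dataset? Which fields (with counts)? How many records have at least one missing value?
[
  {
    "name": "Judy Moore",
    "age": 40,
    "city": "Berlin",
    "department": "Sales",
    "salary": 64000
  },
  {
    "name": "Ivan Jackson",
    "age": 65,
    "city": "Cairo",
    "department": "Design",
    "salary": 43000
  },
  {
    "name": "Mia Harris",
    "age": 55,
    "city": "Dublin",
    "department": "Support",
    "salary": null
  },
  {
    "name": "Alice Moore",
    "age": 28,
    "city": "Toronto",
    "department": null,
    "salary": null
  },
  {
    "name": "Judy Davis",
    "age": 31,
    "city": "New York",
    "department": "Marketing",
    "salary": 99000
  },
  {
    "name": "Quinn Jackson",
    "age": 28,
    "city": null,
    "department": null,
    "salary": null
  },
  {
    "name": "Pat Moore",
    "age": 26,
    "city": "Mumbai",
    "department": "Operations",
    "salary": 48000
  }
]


Checking for missing (null) values in 7 records:

  Judy Moore: complete
  Ivan Jackson: complete
  Mia Harris: salary
  Alice Moore: department, salary
  Judy Davis: complete
  Quinn Jackson: city, department, salary
  Pat Moore: complete

Per field:
  name: 0 missing
  age: 0 missing
  city: 1 missing
  department: 2 missing
  salary: 3 missing

Total missing values: 6
Records with any missing: 3

6 missing values (city: 1, department: 2, salary: 3); 3 incomplete records


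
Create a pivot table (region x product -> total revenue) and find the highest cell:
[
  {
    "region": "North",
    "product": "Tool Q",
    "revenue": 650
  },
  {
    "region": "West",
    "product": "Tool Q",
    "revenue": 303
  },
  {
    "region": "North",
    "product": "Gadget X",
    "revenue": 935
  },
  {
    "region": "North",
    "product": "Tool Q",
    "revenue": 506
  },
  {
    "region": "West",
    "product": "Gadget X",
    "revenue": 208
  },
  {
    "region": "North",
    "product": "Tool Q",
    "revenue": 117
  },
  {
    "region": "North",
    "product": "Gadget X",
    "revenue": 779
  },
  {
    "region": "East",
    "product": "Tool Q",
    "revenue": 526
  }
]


Pivot: region (rows) x product (columns) -> total revenue

     Gadget X      Tool Q      
East             0           526  
North         1714          1273  
West           208           303  

Highest: North / Gadget X = $1714

North / Gadget X = $1714


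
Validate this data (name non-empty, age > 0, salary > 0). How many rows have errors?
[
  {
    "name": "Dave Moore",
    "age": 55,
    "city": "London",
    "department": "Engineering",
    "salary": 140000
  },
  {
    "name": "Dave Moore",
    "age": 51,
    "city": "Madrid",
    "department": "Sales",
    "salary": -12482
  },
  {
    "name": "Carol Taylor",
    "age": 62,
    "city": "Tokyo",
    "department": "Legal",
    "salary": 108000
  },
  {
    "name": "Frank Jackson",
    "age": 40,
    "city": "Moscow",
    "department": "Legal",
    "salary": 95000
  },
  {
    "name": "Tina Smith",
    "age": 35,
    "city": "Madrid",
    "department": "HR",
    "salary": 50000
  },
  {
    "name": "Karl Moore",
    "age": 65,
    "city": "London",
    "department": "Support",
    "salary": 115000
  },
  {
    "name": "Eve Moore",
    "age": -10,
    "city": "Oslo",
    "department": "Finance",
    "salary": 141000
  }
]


Validating 7 records:
Rules: name non-empty, age > 0, salary > 0

  Row 1 (Dave Moore): OK
  Row 2 (Dave Moore): negative salary: -12482
  Row 3 (Carol Taylor): OK
  Row 4 (Frank Jackson): OK
  Row 5 (Tina Smith): OK
  Row 6 (Karl Moore): OK
  Row 7 (Eve Moore): negative age: -10

Total errors: 2

2 errors


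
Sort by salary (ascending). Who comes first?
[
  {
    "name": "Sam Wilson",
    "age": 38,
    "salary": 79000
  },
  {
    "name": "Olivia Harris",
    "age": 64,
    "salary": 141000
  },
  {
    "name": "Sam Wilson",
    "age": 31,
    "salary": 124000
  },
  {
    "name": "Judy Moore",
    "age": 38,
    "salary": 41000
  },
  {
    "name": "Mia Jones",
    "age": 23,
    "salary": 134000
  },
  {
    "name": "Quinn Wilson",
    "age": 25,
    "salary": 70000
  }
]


Sort by: salary (ascending)

Sorted order:
  1. Judy Moore (salary = 41000)
  2. Quinn Wilson (salary = 70000)
  3. Sam Wilson (salary = 79000)
  4. Sam Wilson (salary = 124000)
  5. Mia Jones (salary = 134000)
  6. Olivia Harris (salary = 141000)

First: Judy Moore

Judy Moore


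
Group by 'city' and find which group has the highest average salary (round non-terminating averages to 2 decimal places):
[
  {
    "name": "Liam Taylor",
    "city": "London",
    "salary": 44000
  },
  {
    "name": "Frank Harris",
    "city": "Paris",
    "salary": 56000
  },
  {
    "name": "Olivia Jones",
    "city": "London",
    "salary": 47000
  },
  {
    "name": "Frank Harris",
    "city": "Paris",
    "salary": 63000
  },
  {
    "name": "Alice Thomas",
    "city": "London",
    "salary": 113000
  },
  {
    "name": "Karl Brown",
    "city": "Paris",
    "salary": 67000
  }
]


Group by: city

Groups:
  London: 3 people, avg salary = 204000/3 = $68000
  Paris: 3 people, avg salary = 186000/3 = $62000

Highest average salary: London ($68000)

London ($68000)


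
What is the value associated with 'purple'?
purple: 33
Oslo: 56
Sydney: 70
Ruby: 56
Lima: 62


Looking up key 'purple'
Value: 33

33


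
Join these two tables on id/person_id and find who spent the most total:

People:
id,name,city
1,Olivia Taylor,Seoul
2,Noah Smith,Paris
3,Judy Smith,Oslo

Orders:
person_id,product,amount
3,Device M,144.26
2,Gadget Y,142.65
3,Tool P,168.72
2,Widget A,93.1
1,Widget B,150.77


Join on: people.id = orders.person_id

Joined rows:
  Judy Smith (Oslo) bought Device M for $144.26
  Noah Smith (Paris) bought Gadget Y for $142.65
  Judy Smith (Oslo) bought Tool P for $168.72
  Noah Smith (Paris) bought Widget A for $93.1
  Olivia Taylor (Seoul) bought Widget B for $150.77

Total per person:
  Judy Smith: $312.98
  Noah Smith: $235.75
  Olivia Taylor: $150.77

Top spender: Judy Smith ($312.98)

Judy Smith ($312.98)


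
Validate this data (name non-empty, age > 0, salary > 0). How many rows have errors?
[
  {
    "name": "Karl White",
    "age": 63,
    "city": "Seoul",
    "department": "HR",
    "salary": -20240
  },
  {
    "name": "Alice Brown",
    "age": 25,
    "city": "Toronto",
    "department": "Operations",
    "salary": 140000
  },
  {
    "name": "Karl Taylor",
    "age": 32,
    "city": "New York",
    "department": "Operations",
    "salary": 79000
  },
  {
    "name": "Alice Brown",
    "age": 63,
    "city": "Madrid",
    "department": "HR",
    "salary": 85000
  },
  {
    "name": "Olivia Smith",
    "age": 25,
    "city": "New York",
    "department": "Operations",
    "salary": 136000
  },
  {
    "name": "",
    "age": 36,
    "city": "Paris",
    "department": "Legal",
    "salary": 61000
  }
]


Validating 6 records:
Rules: name non-empty, age > 0, salary > 0

  Row 1 (Karl White): negative salary: -20240
  Row 2 (Alice Brown): OK
  Row 3 (Karl Taylor): OK
  Row 4 (Alice Brown): OK
  Row 5 (Olivia Smith): OK
  Row 6 (???): empty name

Total errors: 2

2 errors


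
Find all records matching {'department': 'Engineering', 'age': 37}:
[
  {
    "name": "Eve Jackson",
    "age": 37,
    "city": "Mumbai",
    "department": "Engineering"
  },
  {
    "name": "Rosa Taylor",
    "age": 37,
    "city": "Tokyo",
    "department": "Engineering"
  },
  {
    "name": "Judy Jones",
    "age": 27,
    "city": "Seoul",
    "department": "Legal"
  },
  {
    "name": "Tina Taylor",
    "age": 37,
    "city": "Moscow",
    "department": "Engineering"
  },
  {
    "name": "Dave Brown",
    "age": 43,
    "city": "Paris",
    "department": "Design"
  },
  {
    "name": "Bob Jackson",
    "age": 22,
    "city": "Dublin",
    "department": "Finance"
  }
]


Search criteria: {'department': 'Engineering', 'age': 37}

Checking 6 records:
  Eve Jackson: {department: Engineering, age: 37} <-- MATCH
  Rosa Taylor: {department: Engineering, age: 37} <-- MATCH
  Judy Jones: {department: Legal, age: 27}
  Tina Taylor: {department: Engineering, age: 37} <-- MATCH
  Dave Brown: {department: Design, age: 43}
  Bob Jackson: {department: Finance, age: 22}

Matches: ["Eve Jackson", "Rosa Taylor", "Tina Taylor"]

["Eve Jackson", "Rosa Taylor", "Tina Taylor"]


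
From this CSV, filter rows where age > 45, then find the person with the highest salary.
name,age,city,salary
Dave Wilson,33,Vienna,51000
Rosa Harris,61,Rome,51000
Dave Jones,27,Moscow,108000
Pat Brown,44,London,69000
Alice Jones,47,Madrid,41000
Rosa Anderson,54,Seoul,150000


Filter: age > 45
Sort by: salary (descending)

Filtered records (3):
  Rosa Anderson, age 54, salary $150000
  Rosa Harris, age 61, salary $51000
  Alice Jones, age 47, salary $41000

Highest salary: Rosa Anderson ($150000)

Rosa Anderson


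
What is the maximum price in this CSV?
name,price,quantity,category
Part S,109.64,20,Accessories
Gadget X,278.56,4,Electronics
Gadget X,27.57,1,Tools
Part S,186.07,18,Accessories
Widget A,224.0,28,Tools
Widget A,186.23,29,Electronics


Computing maximum price:
Values: [109.64, 278.56, 27.57, 186.07, 224.0, 186.23]
Max = 278.56

278.56


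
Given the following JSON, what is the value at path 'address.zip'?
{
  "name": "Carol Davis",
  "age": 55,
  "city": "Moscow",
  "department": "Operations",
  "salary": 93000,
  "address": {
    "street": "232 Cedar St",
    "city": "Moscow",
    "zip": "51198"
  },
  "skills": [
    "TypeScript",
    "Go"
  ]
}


Query: address.zip
Path: address -> zip
Value: 51198

51198


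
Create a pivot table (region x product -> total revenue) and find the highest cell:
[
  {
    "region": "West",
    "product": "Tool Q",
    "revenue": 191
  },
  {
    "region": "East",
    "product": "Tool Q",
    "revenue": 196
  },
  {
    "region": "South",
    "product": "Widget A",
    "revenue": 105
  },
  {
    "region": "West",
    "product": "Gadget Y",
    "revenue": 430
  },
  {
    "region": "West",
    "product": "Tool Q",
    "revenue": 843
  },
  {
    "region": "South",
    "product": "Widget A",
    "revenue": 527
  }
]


Pivot: region (rows) x product (columns) -> total revenue

     Gadget Y      Tool Q        Widget A    
East             0           196             0  
South            0             0           632  
West           430          1034             0  

Highest: West / Tool Q = $1034

West / Tool Q = $1034


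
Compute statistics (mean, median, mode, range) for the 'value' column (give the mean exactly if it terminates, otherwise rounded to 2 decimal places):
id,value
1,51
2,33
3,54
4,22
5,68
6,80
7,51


Data: [51, 33, 54, 22, 68, 80, 51]
Count: 7
Sum: 359
Mean: 359/7 ≈ 51.29 (rounded to 2 decimal places)
Sorted: [22, 33, 51, 51, 54, 68, 80]
Median: 51.0
Mode: 51 (2 times)
Range: 80 - 22 = 58
Min: 22, Max: 80

mean≈51.29, median=51.0, mode=51, range=58


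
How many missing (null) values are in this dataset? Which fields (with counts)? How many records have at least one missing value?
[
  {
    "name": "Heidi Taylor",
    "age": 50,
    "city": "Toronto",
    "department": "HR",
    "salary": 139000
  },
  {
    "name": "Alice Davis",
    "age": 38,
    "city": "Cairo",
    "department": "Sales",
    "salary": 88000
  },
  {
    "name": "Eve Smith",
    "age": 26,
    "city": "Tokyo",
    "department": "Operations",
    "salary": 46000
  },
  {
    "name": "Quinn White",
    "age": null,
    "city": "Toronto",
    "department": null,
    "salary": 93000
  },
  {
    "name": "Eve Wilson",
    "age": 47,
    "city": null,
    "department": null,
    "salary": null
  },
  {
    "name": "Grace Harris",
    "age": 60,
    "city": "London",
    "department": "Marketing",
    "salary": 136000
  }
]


Checking for missing (null) values in 6 records:

  Heidi Taylor: complete
  Alice Davis: complete
  Eve Smith: complete
  Quinn White: age, department
  Eve Wilson: city, department, salary
  Grace Harris: complete

Per field:
  name: 0 missing
  age: 1 missing
  city: 1 missing
  department: 2 missing
  salary: 1 missing

Total missing values: 5
Records with any missing: 2

5 missing values (age: 1, city: 1, department: 2, salary: 1); 2 incomplete records


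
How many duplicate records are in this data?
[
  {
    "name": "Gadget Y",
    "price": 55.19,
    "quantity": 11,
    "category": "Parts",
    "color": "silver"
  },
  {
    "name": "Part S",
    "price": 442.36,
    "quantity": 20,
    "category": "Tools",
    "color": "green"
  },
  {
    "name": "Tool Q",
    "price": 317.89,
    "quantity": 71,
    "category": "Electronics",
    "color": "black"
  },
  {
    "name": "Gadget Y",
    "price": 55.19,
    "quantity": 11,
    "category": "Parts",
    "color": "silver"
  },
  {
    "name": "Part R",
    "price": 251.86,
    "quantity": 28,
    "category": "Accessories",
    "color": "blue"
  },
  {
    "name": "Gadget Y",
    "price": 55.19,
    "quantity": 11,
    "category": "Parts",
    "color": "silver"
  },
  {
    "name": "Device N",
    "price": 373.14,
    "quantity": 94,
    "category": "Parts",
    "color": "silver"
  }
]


Checking 7 records for duplicates:

  Row 1: Gadget Y ($55.19, qty 11)
  Row 2: Part S ($442.36, qty 20)
  Row 3: Tool Q ($317.89, qty 71)
  Row 4: Gadget Y ($55.19, qty 11) <-- DUPLICATE
  Row 5: Part R ($251.86, qty 28)
  Row 6: Gadget Y ($55.19, qty 11) <-- DUPLICATE
  Row 7: Device N ($373.14, qty 94)

Duplicates found: 2
Unique records: 5

2 duplicates, 5 unique


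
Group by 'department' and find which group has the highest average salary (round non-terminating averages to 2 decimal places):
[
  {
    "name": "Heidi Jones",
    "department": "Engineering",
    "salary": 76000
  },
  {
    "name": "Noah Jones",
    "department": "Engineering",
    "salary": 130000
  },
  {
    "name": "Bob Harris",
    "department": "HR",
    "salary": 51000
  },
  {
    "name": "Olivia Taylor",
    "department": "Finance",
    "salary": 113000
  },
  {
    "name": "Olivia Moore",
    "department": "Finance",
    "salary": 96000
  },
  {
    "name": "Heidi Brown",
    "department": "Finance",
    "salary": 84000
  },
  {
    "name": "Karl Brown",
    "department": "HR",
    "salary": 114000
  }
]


Group by: department

Groups:
  Engineering: 2 people, avg salary = 206000/2 = $103000
  Finance: 3 people, avg salary = 293000/3 ≈ $97666.67
  HR: 2 people, avg salary = 165000/2 = $82500

Highest average salary: Engineering ($103000)

Engineering ($103000)


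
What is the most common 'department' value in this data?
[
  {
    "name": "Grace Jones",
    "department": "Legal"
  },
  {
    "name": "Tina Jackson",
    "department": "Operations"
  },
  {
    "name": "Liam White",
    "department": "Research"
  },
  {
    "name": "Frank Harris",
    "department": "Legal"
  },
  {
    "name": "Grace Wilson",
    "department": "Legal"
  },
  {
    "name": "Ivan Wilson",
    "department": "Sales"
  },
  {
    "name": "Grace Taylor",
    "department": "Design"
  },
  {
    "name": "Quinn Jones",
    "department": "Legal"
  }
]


Counting 'department' values across 8 records:

  Legal: 4 ####
  Operations: 1 #
  Research: 1 #
  Sales: 1 #
  Design: 1 #

Most common: Legal (4 times)

Legal (4 times)


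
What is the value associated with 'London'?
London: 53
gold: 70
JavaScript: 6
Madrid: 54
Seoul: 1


Looking up key 'London'
Value: 53

53


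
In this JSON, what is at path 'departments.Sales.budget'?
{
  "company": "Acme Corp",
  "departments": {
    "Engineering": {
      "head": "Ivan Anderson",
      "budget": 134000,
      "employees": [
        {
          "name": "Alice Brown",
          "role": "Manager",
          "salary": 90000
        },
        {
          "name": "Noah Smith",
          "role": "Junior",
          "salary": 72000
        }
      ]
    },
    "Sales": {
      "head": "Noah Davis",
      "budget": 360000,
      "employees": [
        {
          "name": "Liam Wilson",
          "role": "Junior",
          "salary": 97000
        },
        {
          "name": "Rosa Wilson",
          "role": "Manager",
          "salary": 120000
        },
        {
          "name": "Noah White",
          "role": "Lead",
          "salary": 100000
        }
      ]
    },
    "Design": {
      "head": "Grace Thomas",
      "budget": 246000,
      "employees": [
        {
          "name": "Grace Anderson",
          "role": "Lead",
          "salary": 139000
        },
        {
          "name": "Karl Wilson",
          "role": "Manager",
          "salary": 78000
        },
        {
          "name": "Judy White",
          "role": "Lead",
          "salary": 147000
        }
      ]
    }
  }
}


Path: departments.Sales.budget

Navigate:
  -> departments
  -> Sales
  -> budget = 360000

360000


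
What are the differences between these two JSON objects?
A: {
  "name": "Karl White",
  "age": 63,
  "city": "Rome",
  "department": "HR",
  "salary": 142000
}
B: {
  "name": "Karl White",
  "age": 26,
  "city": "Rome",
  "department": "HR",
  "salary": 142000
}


Comparing each field (in key order):
  name: same
  age: DIFFERENT
  city: same
  department: same
  salary: same
Differences:
  age: 63 -> 26

1 field(s) changed

1 change: age


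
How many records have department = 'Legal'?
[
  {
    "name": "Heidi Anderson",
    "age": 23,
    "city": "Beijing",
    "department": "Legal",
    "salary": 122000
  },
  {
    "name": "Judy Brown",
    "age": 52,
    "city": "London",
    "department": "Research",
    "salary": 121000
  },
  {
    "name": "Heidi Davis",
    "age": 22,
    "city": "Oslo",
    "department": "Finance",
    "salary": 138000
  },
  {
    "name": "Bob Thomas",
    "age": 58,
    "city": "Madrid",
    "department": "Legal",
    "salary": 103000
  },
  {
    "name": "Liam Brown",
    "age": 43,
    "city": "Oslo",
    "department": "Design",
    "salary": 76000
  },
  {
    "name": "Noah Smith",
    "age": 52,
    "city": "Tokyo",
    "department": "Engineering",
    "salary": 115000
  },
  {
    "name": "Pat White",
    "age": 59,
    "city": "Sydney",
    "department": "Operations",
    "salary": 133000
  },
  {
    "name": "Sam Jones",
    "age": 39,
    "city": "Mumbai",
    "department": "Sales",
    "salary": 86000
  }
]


Data: 8 records
Condition: department = 'Legal'

Checking each record:
  Heidi Anderson: Legal MATCH
  Judy Brown: Research
  Heidi Davis: Finance
  Bob Thomas: Legal MATCH
  Liam Brown: Design
  Noah Smith: Engineering
  Pat White: Operations
  Sam Jones: Sales

Count: 2

2


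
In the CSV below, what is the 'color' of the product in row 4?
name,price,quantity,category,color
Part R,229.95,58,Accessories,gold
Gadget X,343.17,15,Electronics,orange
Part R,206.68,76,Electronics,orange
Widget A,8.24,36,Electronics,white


Query: Row 4 ('Widget A'), column 'color'
Value: white

white


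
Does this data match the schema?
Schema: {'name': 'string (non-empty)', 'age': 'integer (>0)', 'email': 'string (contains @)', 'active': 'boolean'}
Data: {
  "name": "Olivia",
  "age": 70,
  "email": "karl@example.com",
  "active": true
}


Validating each field against schema:
  name: OK (non-empty string)
  age: OK (positive integer)
  email: OK (string with @)
  active: OK (boolean)

Result: VALID

VALID


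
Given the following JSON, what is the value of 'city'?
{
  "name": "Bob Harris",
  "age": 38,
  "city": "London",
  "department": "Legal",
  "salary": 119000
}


Looking up field 'city'
Value: London

London


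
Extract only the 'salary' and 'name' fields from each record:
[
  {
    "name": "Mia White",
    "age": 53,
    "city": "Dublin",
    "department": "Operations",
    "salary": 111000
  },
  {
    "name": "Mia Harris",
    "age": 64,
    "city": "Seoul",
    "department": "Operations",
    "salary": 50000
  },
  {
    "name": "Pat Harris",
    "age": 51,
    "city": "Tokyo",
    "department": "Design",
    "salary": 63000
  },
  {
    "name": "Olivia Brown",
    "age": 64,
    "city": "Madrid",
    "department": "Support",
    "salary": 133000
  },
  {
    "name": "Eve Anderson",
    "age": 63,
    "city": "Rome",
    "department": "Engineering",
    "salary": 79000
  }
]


Original: 5 records with fields: name, age, city, department, salary
Keep: ['salary', 'name']
Drop: ['age', 'city', 'department']
Result: 5 records, 2 fields each

[
  {
    "salary": 111000,
    "name": "Mia White"
  },
  {
    "salary": 50000,
    "name": "Mia Harris"
  },
  {
    "salary": 63000,
    "name": "Pat Harris"
  },
  {
    "salary": 133000,
    "name": "Olivia Brown"
  },
  {
    "salary": 79000,
    "name": "Eve Anderson"
  }
]


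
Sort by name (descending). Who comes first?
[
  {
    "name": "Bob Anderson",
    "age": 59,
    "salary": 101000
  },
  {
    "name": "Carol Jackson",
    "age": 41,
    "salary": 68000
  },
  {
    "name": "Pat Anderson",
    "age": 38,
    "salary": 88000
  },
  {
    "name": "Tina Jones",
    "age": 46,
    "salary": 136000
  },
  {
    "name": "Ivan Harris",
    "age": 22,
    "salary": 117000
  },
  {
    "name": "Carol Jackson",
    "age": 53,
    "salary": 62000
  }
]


Sort by: name (descending)

Sorted order:
  1. Tina Jones (name = Tina Jones)
  2. Pat Anderson (name = Pat Anderson)
  3. Ivan Harris (name = Ivan Harris)
  4. Carol Jackson (name = Carol Jackson)
  5. Carol Jackson (name = Carol Jackson)
  6. Bob Anderson (name = Bob Anderson)

First: Tina Jones

Tina Jones


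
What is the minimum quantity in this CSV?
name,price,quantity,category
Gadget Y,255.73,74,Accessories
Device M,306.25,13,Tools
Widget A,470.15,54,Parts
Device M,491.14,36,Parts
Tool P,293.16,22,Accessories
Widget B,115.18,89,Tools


Computing minimum quantity:
Values: [74, 13, 54, 36, 22, 89]
Min = 13

13


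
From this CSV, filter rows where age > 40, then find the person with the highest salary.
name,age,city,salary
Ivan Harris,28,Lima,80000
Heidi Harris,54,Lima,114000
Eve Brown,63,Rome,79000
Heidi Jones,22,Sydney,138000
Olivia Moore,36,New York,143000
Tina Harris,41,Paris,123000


Filter: age > 40
Sort by: salary (descending)

Filtered records (3):
  Tina Harris, age 41, salary $123000
  Heidi Harris, age 54, salary $114000
  Eve Brown, age 63, salary $79000

Highest salary: Tina Harris ($123000)

Tina Harris


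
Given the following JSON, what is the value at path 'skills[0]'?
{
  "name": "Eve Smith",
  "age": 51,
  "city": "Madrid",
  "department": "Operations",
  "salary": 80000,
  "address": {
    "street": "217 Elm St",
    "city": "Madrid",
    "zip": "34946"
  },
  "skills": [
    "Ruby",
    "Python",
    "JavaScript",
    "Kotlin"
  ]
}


Query: skills[0]
Path: skills -> first element
Value: Ruby

Ruby


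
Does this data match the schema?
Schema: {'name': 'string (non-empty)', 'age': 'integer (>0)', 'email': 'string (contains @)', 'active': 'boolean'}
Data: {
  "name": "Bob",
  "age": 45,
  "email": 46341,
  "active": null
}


Validating each field against schema:
  name: OK (non-empty string)
  age: OK (positive integer)
  email: FAIL (46341 is not a string)
  active: FAIL (null is not a boolean)

Result: INVALID (2 errors: email, active)

INVALID (2 errors: email, active)


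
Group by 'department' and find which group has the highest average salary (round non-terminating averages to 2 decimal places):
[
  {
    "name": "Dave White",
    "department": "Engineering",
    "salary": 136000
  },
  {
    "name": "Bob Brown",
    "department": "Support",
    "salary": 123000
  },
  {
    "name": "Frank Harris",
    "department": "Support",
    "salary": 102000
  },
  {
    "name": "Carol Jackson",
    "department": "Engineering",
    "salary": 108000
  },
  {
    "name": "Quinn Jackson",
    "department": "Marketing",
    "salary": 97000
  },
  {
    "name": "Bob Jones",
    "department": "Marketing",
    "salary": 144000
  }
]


Group by: department

Groups:
  Engineering: 2 people, avg salary = 244000/2 = $122000
  Marketing: 2 people, avg salary = 241000/2 = $120500
  Support: 2 people, avg salary = 225000/2 = $112500

Highest average salary: Engineering ($122000)

Engineering ($122000)


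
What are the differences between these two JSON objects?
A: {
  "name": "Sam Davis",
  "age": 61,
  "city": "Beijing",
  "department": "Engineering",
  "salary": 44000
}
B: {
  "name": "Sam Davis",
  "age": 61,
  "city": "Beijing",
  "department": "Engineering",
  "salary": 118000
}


Comparing each field (in key order):
  name: same
  age: same
  city: same
  department: same
  salary: DIFFERENT
Differences:
  salary: 44000 -> 118000

1 field(s) changed

1 change: salary


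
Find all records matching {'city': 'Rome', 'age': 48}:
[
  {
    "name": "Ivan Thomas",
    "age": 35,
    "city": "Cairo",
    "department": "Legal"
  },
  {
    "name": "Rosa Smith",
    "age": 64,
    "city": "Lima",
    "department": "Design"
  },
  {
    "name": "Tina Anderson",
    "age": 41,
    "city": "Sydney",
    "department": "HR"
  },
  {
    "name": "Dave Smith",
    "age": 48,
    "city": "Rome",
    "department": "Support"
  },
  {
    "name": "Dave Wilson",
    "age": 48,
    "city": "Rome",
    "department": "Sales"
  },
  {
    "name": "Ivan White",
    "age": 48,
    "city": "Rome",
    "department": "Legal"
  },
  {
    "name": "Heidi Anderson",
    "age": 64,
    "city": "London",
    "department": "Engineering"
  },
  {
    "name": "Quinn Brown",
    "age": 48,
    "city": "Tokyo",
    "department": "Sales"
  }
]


Search criteria: {'city': 'Rome', 'age': 48}

Checking 8 records:
  Ivan Thomas: {city: Cairo, age: 35}
  Rosa Smith: {city: Lima, age: 64}
  Tina Anderson: {city: Sydney, age: 41}
  Dave Smith: {city: Rome, age: 48} <-- MATCH
  Dave Wilson: {city: Rome, age: 48} <-- MATCH
  Ivan White: {city: Rome, age: 48} <-- MATCH
  Heidi Anderson: {city: London, age: 64}
  Quinn Brown: {city: Tokyo, age: 48}

Matches: ["Dave Smith", "Dave Wilson", "Ivan White"]

["Dave Smith", "Dave Wilson", "Ivan White"]


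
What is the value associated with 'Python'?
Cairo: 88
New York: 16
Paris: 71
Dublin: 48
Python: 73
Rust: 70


Looking up key 'Python'
Value: 73

73


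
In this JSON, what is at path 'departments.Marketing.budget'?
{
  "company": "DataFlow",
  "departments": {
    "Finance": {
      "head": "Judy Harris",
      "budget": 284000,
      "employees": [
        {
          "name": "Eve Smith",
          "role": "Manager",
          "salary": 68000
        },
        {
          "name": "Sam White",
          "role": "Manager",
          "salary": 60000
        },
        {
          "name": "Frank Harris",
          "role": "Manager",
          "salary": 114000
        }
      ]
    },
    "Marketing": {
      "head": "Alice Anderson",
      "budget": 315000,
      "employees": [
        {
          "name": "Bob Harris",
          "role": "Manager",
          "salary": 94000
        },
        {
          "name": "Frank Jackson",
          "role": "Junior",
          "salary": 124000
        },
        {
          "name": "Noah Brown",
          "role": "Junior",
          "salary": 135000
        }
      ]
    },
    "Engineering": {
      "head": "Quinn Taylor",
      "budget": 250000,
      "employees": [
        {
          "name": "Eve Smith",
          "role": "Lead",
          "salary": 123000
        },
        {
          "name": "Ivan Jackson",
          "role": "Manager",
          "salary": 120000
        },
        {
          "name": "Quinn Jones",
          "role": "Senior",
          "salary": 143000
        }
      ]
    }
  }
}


Path: departments.Marketing.budget

Navigate:
  -> departments
  -> Marketing
  -> budget = 315000

315000
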